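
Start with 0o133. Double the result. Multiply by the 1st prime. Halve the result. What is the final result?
Convert 0o133 (octal) → 1×64 + 3×8 + 3 = 91 (decimal)
Start: 91
91 × 2 = 182
Convert the 1st prime (prime index) → 2 (decimal)
182 × 2 = 364
364 ÷ 2 = 182
182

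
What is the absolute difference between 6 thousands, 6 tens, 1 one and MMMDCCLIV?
Convert 6 thousands, 6 tens, 1 one (place-value notation) → 6×1000 + 6×10 + 1 = 6061 (decimal)
Convert MMMDCCLIV (Roman numeral) → 1000 + 1000 + 1000 + 500 + 100 + 100 + 50 + 4 = 3754 (decimal)
Compute |6061 - 3754| = 2307
2307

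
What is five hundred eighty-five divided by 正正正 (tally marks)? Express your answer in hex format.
Convert five hundred eighty-five (English words) → 5×100 + 85 = 585 (decimal)
Convert 正正正 (tally marks) → 5 + 5 + 5 = 15 (decimal)
Compute 585 ÷ 15 = 39
Convert 39 (decimal) → 39 = 2×16 + 7 → 0x27 (hexadecimal)
0x27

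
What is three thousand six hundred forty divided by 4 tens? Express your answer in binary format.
Convert three thousand six hundred forty (English words) → 3×1000 + 6×100 + 40 = 3640 (decimal)
Convert 4 tens (place-value notation) → 4×10 = 40 (decimal)
Compute 3640 ÷ 40 = 91
Convert 91 (decimal) → 91 = 64 + 16 + 8 + 2 + 1 → 0b1011011 (binary)
0b1011011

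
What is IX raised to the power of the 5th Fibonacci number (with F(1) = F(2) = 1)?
Convert IX (Roman numeral) → 9 (decimal)
Convert the 5th Fibonacci number (with F(1) = F(2) = 1) (Fibonacci index) → 1, 1, 2, 3, 5 → 5 (decimal)
Compute 9 ^ 5 = 59049
59049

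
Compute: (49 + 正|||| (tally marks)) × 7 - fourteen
Convert 正|||| (tally marks) → 5 + 4 = 9 (decimal)
Convert fourteen (English words) → 14 (decimal)
Expression in decimal: (49 + 9) × 7 - 14
Parentheses first: 49 + 9 = 58
Multiply: 58 × 7 = 406
Subtract: 406 - 14 = 392
392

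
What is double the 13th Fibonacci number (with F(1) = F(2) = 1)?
The 13th Fibonacci number (with F(1) = F(2) = 1): 1, 1, 2, 3, 5, 8, 13, 21, 34, 55, 89, 144, 233 → 233
Compute 233 × 2 = 466
466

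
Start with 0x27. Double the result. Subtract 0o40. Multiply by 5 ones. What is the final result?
Convert 0x27 (hexadecimal) → 2×16 + 7 = 39 (decimal)
Start: 39
39 × 2 = 78
Convert 0o40 (octal) → 4×8 = 32 (decimal)
78 - 32 = 46
Convert 5 ones (place-value notation) → 5 (decimal)
46 × 5 = 230
230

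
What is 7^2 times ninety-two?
Convert 7^2 (power) → 49 (decimal)
Convert ninety-two (English words) → 92 (decimal)
Compute 49 × 92 = 4508
4508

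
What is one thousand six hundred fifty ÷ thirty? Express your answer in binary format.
Convert one thousand six hundred fifty (English words) → 1×1000 + 6×100 + 50 = 1650 (decimal)
Convert thirty (English words) → 30 (decimal)
Compute 1650 ÷ 30 = 55
Convert 55 (decimal) → 55 = 32 + 16 + 4 + 2 + 1 → 0b110111 (binary)
0b110111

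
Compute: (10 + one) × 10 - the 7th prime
Convert one (English words) → 1 (decimal)
Convert the 7th prime (prime index) → 17 (decimal)
Expression in decimal: (10 + 1) × 10 - 17
Parentheses first: 10 + 1 = 11
Multiply: 11 × 10 = 110
Subtract: 110 - 17 = 93
93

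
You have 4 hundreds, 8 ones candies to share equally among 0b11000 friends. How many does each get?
Convert 4 hundreds, 8 ones (place-value notation) → 4×100 + 8 = 408 (decimal)
Convert 0b11000 (binary) → 16 + 8 = 24 (decimal)
Compute 408 ÷ 24 = 17
17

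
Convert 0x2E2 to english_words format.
Convert 0x2E2 (hexadecimal) → 2×256 + 14×16 + 2 = 738 (decimal)
Convert 738 (decimal) → 738 = 7×100 + 38 → seven hundred thirty-eight (English words)
seven hundred thirty-eight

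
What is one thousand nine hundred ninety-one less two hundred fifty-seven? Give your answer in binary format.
Convert one thousand nine hundred ninety-one (English words) → 1×1000 + 9×100 + 91 = 1991 (decimal)
Convert two hundred fifty-seven (English words) → 2×100 + 57 = 257 (decimal)
Compute 1991 - 257 = 1734
Convert 1734 (decimal) → 1734 = 1024 + 512 + 128 + 64 + 4 + 2 → 0b11011000110 (binary)
0b11011000110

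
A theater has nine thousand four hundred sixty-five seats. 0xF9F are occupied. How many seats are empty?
Convert nine thousand four hundred sixty-five (English words) → 9×1000 + 4×100 + 65 = 9465 (decimal)
Convert 0xF9F (hexadecimal) → 15×256 + 9×16 + 15 = 3999 (decimal)
Compute 9465 - 3999 = 5466
5466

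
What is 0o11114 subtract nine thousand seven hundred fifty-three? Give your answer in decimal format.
Convert 0o11114 (octal) → 1×4096 + 1×512 + 1×64 + 1×8 + 4 = 4684 (decimal)
Convert nine thousand seven hundred fifty-three (English words) → 9×1000 + 7×100 + 53 = 9753 (decimal)
Compute 4684 - 9753 = -5069
-5069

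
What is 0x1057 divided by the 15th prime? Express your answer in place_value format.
Convert 0x1057 (hexadecimal) → 1×4096 + 5×16 + 7 = 4183 (decimal)
Convert the 15th prime (prime index) → 47 (decimal)
Compute 4183 ÷ 47 = 89
Convert 89 (decimal) → 89 = 8×10 + 9 → 8 tens, 9 ones (place-value notation)
8 tens, 9 ones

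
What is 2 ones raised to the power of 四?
Convert 2 ones (place-value notation) → 2 (decimal)
Convert 四 (Chinese numeral) → 4 (decimal)
Compute 2 ^ 4 = 16
16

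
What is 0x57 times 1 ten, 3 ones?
Convert 0x57 (hexadecimal) → 5×16 + 7 = 87 (decimal)
Convert 1 ten, 3 ones (place-value notation) → 1×10 + 3 = 13 (decimal)
Compute 87 × 13 = 1131
1131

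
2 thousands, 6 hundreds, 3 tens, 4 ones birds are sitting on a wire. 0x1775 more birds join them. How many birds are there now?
Convert 2 thousands, 6 hundreds, 3 tens, 4 ones (place-value notation) → 2×1000 + 6×100 + 3×10 + 4 = 2634 (decimal)
Convert 0x1775 (hexadecimal) → 1×4096 + 7×256 + 7×16 + 5 = 6005 (decimal)
Compute 2634 + 6005 = 8639
8639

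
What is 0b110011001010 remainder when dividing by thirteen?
Convert 0b110011001010 (binary) → 2048 + 1024 + 128 + 64 + 8 + 2 = 3274 (decimal)
Convert thirteen (English words) → 13 (decimal)
Compute 3274 mod 13 = 11
11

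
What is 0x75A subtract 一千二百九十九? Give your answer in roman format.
Convert 0x75A (hexadecimal) → 7×256 + 5×16 + 10 = 1882 (decimal)
Convert 一千二百九十九 (Chinese numeral) → 1×1000 + 2×100 + 9×10 + 9 = 1299 (decimal)
Compute 1882 - 1299 = 583
Convert 583 (decimal) → 583 = 500 + 50 + 10 + 10 + 10 + 1 + 1 + 1 → DLXXXIII (Roman numeral)
DLXXXIII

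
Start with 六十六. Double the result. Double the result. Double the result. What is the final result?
Convert 六十六 (Chinese numeral) → 6×10 + 6 = 66 (decimal)
Start: 66
66 × 2 = 132
132 × 2 = 264
264 × 2 = 528
528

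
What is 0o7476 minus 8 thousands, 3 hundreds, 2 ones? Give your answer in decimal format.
Convert 0o7476 (octal) → 7×512 + 4×64 + 7×8 + 6 = 3902 (decimal)
Convert 8 thousands, 3 hundreds, 2 ones (place-value notation) → 8×1000 + 3×100 + 2 = 8302 (decimal)
Compute 3902 - 8302 = -4400
-4400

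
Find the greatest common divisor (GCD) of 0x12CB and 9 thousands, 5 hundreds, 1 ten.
Convert 0x12CB (hexadecimal) → 1×4096 + 2×256 + 12×16 + 11 = 4811 (decimal)
Convert 9 thousands, 5 hundreds, 1 ten (place-value notation) → 9×1000 + 5×100 + 1×10 = 9510 (decimal)
Compute gcd(4811, 9510) = 1
1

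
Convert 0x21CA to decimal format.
Convert 0x21CA (hexadecimal) → 2×4096 + 1×256 + 12×16 + 10 = 8650 (decimal)
8650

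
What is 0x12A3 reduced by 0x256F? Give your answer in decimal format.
Convert 0x12A3 (hexadecimal) → 1×4096 + 2×256 + 10×16 + 3 = 4771 (decimal)
Convert 0x256F (hexadecimal) → 2×4096 + 5×256 + 6×16 + 15 = 9583 (decimal)
Compute 4771 - 9583 = -4812
-4812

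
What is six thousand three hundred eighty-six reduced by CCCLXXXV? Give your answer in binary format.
Convert six thousand three hundred eighty-six (English words) → 6×1000 + 3×100 + 86 = 6386 (decimal)
Convert CCCLXXXV (Roman numeral) → 100 + 100 + 100 + 50 + 10 + 10 + 10 + 5 = 385 (decimal)
Compute 6386 - 385 = 6001
Convert 6001 (decimal) → 6001 = 4096 + 1024 + 512 + 256 + 64 + 32 + 16 + 1 → 0b1011101110001 (binary)
0b1011101110001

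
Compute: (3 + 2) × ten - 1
Convert ten (English words) → 10 (decimal)
Expression in decimal: (3 + 2) × 10 - 1
Parentheses first: 3 + 2 = 5
Multiply: 5 × 10 = 50
Subtract: 50 - 1 = 49
49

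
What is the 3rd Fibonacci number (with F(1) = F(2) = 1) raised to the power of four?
Convert the 3rd Fibonacci number (with F(1) = F(2) = 1) (Fibonacci index) → 1, 1, 2 → 2 (decimal)
Convert four (English words) → 4 (decimal)
Compute 2 ^ 4 = 16
16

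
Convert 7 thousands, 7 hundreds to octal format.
Convert 7 thousands, 7 hundreds (place-value notation) → 7×1000 + 7×100 = 7700 (decimal)
Convert 7700 (decimal) → 7700 = 1×4096 + 7×512 + 2×8 + 4 → 0o17024 (octal)
0o17024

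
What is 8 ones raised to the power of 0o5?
Convert 8 ones (place-value notation) → 8 (decimal)
Convert 0o5 (octal) → 5 (decimal)
Compute 8 ^ 5 = 32768
32768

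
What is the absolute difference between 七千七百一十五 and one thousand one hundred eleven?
Convert 七千七百一十五 (Chinese numeral) → 7×1000 + 7×100 + 1×10 + 5 = 7715 (decimal)
Convert one thousand one hundred eleven (English words) → 1×1000 + 1×100 + 11 = 1111 (decimal)
Compute |7715 - 1111| = 6604
6604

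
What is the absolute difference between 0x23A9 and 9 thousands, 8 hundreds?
Convert 0x23A9 (hexadecimal) → 2×4096 + 3×256 + 10×16 + 9 = 9129 (decimal)
Convert 9 thousands, 8 hundreds (place-value notation) → 9×1000 + 8×100 = 9800 (decimal)
Compute |9129 - 9800| = 671
671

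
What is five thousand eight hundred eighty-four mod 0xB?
Convert five thousand eight hundred eighty-four (English words) → 5×1000 + 8×100 + 84 = 5884 (decimal)
Convert 0xB (hexadecimal) → 11 (decimal)
Compute 5884 mod 11 = 10
10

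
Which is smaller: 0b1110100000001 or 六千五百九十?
Convert 0b1110100000001 (binary) → 4096 + 2048 + 1024 + 256 + 1 = 7425 (decimal)
Convert 六千五百九十 (Chinese numeral) → 6×1000 + 5×100 + 9×10 = 6590 (decimal)
Compare 7425 vs 6590: smaller = 6590
6590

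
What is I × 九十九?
Convert I (Roman numeral) → 1 (decimal)
Convert 九十九 (Chinese numeral) → 9×10 + 9 = 99 (decimal)
Compute 1 × 99 = 99
99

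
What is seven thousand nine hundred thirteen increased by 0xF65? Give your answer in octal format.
Convert seven thousand nine hundred thirteen (English words) → 7×1000 + 9×100 + 13 = 7913 (decimal)
Convert 0xF65 (hexadecimal) → 15×256 + 6×16 + 5 = 3941 (decimal)
Compute 7913 + 3941 = 11854
Convert 11854 (decimal) → 11854 = 2×4096 + 7×512 + 1×64 + 1×8 + 6 → 0o27116 (octal)
0o27116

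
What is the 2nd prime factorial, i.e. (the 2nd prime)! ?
Convert the 2nd prime (prime index) → 3 (decimal)
Compute 3! = 6
6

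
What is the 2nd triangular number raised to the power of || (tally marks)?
Convert the 2nd triangular number (triangular index) → 2×3/2 = 3 (decimal)
Convert || (tally marks) → 2 (decimal)
Compute 3 ^ 2 = 9
9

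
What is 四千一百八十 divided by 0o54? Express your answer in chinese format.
Convert 四千一百八十 (Chinese numeral) → 4×1000 + 1×100 + 8×10 = 4180 (decimal)
Convert 0o54 (octal) → 5×8 + 4 = 44 (decimal)
Compute 4180 ÷ 44 = 95
Convert 95 (decimal) → 95 = 9×10 + 5 → 九十五 (Chinese numeral)
九十五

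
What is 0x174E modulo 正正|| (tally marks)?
Convert 0x174E (hexadecimal) → 1×4096 + 7×256 + 4×16 + 14 = 5966 (decimal)
Convert 正正|| (tally marks) → 5 + 5 + 2 = 12 (decimal)
Compute 5966 mod 12 = 2
2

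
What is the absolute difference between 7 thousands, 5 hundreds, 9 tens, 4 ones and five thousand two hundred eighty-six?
Convert 7 thousands, 5 hundreds, 9 tens, 4 ones (place-value notation) → 7×1000 + 5×100 + 9×10 + 4 = 7594 (decimal)
Convert five thousand two hundred eighty-six (English words) → 5×1000 + 2×100 + 86 = 5286 (decimal)
Compute |7594 - 5286| = 2308
2308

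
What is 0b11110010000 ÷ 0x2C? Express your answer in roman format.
Convert 0b11110010000 (binary) → 1024 + 512 + 256 + 128 + 16 = 1936 (decimal)
Convert 0x2C (hexadecimal) → 2×16 + 12 = 44 (decimal)
Compute 1936 ÷ 44 = 44
Convert 44 (decimal) → 44 = 40 + 4 → XLIV (Roman numeral)
XLIV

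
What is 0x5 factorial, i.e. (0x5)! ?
Convert 0x5 (hexadecimal) → 5 (decimal)
Compute 5! = 120
120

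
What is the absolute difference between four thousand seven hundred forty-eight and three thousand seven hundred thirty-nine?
Convert four thousand seven hundred forty-eight (English words) → 4×1000 + 7×100 + 48 = 4748 (decimal)
Convert three thousand seven hundred thirty-nine (English words) → 3×1000 + 7×100 + 39 = 3739 (decimal)
Compute |4748 - 3739| = 1009
1009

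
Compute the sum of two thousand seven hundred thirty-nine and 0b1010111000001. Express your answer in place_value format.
Convert two thousand seven hundred thirty-nine (English words) → 2×1000 + 7×100 + 39 = 2739 (decimal)
Convert 0b1010111000001 (binary) → 4096 + 1024 + 256 + 128 + 64 + 1 = 5569 (decimal)
Compute 2739 + 5569 = 8308
Convert 8308 (decimal) → 8308 = 8×1000 + 3×100 + 8 → 8 thousands, 3 hundreds, 8 ones (place-value notation)
8 thousands, 3 hundreds, 8 ones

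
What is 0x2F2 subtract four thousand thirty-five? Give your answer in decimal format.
Convert 0x2F2 (hexadecimal) → 2×256 + 15×16 + 2 = 754 (decimal)
Convert four thousand thirty-five (English words) → 4×1000 + 35 = 4035 (decimal)
Compute 754 - 4035 = -3281
-3281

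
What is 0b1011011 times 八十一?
Convert 0b1011011 (binary) → 64 + 16 + 8 + 2 + 1 = 91 (decimal)
Convert 八十一 (Chinese numeral) → 8×10 + 1 = 81 (decimal)
Compute 91 × 81 = 7371
7371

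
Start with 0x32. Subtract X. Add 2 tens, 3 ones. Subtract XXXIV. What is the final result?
Convert 0x32 (hexadecimal) → 3×16 + 2 = 50 (decimal)
Start: 50
Convert X (Roman numeral) → 10 (decimal)
50 - 10 = 40
Convert 2 tens, 3 ones (place-value notation) → 2×10 + 3 = 23 (decimal)
40 + 23 = 63
Convert XXXIV (Roman numeral) → 10 + 10 + 10 + 4 = 34 (decimal)
63 - 34 = 29
29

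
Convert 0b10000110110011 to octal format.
Convert 0b10000110110011 (binary) → 8192 + 256 + 128 + 32 + 16 + 2 + 1 = 8627 (decimal)
Convert 8627 (decimal) → 8627 = 2×4096 + 6×64 + 6×8 + 3 → 0o20663 (octal)
0o20663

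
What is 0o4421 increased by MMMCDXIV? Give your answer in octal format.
Convert 0o4421 (octal) → 4×512 + 4×64 + 2×8 + 1 = 2321 (decimal)
Convert MMMCDXIV (Roman numeral) → 1000 + 1000 + 1000 + 400 + 10 + 4 = 3414 (decimal)
Compute 2321 + 3414 = 5735
Convert 5735 (decimal) → 5735 = 1×4096 + 3×512 + 1×64 + 4×8 + 7 → 0o13147 (octal)
0o13147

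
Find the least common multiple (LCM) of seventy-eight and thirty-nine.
Convert seventy-eight (English words) → 78 (decimal)
Convert thirty-nine (English words) → 39 (decimal)
Compute lcm(78, 39) = 78
78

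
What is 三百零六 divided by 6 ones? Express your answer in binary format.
Convert 三百零六 (Chinese numeral) → 3×100 + 6 = 306 (decimal)
Convert 6 ones (place-value notation) → 6 (decimal)
Compute 306 ÷ 6 = 51
Convert 51 (decimal) → 51 = 32 + 16 + 2 + 1 → 0b110011 (binary)
0b110011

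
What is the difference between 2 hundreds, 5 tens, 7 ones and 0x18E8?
Convert 2 hundreds, 5 tens, 7 ones (place-value notation) → 2×100 + 5×10 + 7 = 257 (decimal)
Convert 0x18E8 (hexadecimal) → 1×4096 + 8×256 + 14×16 + 8 = 6376 (decimal)
Difference: |257 - 6376| = 6119
6119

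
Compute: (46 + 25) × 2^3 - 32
Convert 2^3 (power) → 8 (decimal)
Expression in decimal: (46 + 25) × 8 - 32
Parentheses first: 46 + 25 = 71
Multiply: 71 × 8 = 568
Subtract: 568 - 32 = 536
536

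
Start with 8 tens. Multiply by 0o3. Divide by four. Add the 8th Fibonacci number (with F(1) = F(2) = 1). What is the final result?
Convert 8 tens (place-value notation) → 8×10 = 80 (decimal)
Start: 80
Convert 0o3 (octal) → 3 (decimal)
80 × 3 = 240
Convert four (English words) → 4 (decimal)
240 ÷ 4 = 60
Convert the 8th Fibonacci number (with F(1) = F(2) = 1) (Fibonacci index) → 1, 1, 2, 3, 5, 8, 13, 21 → 21 (decimal)
60 + 21 = 81
81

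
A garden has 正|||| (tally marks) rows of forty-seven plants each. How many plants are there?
Convert forty-seven (English words) → 47 (decimal)
Convert 正|||| (tally marks) → 5 + 4 = 9 (decimal)
Compute 47 × 9 = 423
423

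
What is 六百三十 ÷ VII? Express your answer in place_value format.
Convert 六百三十 (Chinese numeral) → 6×100 + 3×10 = 630 (decimal)
Convert VII (Roman numeral) → 5 + 1 + 1 = 7 (decimal)
Compute 630 ÷ 7 = 90
Convert 90 (decimal) → 90 = 9×10 → 9 tens (place-value notation)
9 tens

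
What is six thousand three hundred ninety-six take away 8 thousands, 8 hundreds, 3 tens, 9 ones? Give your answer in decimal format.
Convert six thousand three hundred ninety-six (English words) → 6×1000 + 3×100 + 96 = 6396 (decimal)
Convert 8 thousands, 8 hundreds, 3 tens, 9 ones (place-value notation) → 8×1000 + 8×100 + 3×10 + 9 = 8839 (decimal)
Compute 6396 - 8839 = -2443
-2443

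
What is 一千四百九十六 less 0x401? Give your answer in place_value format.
Convert 一千四百九十六 (Chinese numeral) → 1×1000 + 4×100 + 9×10 + 6 = 1496 (decimal)
Convert 0x401 (hexadecimal) → 4×256 + 1 = 1025 (decimal)
Compute 1496 - 1025 = 471
Convert 471 (decimal) → 471 = 4×100 + 7×10 + 1 → 4 hundreds, 7 tens, 1 one (place-value notation)
4 hundreds, 7 tens, 1 one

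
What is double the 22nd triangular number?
The 22nd triangular number = 22×23/2 = 253
Compute 253 × 2 = 506
506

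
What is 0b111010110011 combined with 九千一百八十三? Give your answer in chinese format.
Convert 0b111010110011 (binary) → 2048 + 1024 + 512 + 128 + 32 + 16 + 2 + 1 = 3763 (decimal)
Convert 九千一百八十三 (Chinese numeral) → 9×1000 + 1×100 + 8×10 + 3 = 9183 (decimal)
Compute 3763 + 9183 = 12946
Convert 12946 (decimal) → 12946 = 1×10000 + 2×1000 + 9×100 + 4×10 + 6 → 一万二千九百四十六 (Chinese numeral)
一万二千九百四十六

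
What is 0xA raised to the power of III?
Convert 0xA (hexadecimal) → 10 (decimal)
Convert III (Roman numeral) → 1 + 1 + 1 = 3 (decimal)
Compute 10 ^ 3 = 1000
1000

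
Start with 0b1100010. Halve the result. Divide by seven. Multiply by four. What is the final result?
Convert 0b1100010 (binary) → 64 + 32 + 2 = 98 (decimal)
Start: 98
98 ÷ 2 = 49
Convert seven (English words) → 7 (decimal)
49 ÷ 7 = 7
Convert four (English words) → 4 (decimal)
7 × 4 = 28
28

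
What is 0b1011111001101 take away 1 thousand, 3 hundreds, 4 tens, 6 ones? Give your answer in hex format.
Convert 0b1011111001101 (binary) → 4096 + 1024 + 512 + 256 + 128 + 64 + 8 + 4 + 1 = 6093 (decimal)
Convert 1 thousand, 3 hundreds, 4 tens, 6 ones (place-value notation) → 1×1000 + 3×100 + 4×10 + 6 = 1346 (decimal)
Compute 6093 - 1346 = 4747
Convert 4747 (decimal) → 4747 = 1×4096 + 2×256 + 8×16 + 11 → 0x128B (hexadecimal)
0x128B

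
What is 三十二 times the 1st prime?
Convert 三十二 (Chinese numeral) → 3×10 + 2 = 32 (decimal)
Convert the 1st prime (prime index) → 2 (decimal)
Compute 32 × 2 = 64
64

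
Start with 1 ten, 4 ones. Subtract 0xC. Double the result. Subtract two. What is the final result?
Convert 1 ten, 4 ones (place-value notation) → 1×10 + 4 = 14 (decimal)
Start: 14
Convert 0xC (hexadecimal) → 12 (decimal)
14 - 12 = 2
2 × 2 = 4
Convert two (English words) → 2 (decimal)
4 - 2 = 2
2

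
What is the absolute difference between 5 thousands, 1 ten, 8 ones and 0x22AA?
Convert 5 thousands, 1 ten, 8 ones (place-value notation) → 5×1000 + 1×10 + 8 = 5018 (decimal)
Convert 0x22AA (hexadecimal) → 2×4096 + 2×256 + 10×16 + 10 = 8874 (decimal)
Compute |5018 - 8874| = 3856
3856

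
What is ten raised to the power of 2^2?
Convert ten (English words) → 10 (decimal)
Convert 2^2 (power) → 4 (decimal)
Compute 10 ^ 4 = 10000
10000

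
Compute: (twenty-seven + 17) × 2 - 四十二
Convert twenty-seven (English words) → 27 (decimal)
Convert 四十二 (Chinese numeral) → 4×10 + 2 = 42 (decimal)
Expression in decimal: (27 + 17) × 2 - 42
Parentheses first: 27 + 17 = 44
Multiply: 44 × 2 = 88
Subtract: 88 - 42 = 46
46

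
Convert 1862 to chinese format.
Convert 1862 (decimal) → 1862 = 1×1000 + 8×100 + 6×10 + 2 → 一千八百六十二 (Chinese numeral)
一千八百六十二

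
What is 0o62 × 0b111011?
Convert 0o62 (octal) → 6×8 + 2 = 50 (decimal)
Convert 0b111011 (binary) → 32 + 16 + 8 + 2 + 1 = 59 (decimal)
Compute 50 × 59 = 2950
2950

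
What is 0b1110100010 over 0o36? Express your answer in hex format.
Convert 0b1110100010 (binary) → 512 + 256 + 128 + 32 + 2 = 930 (decimal)
Convert 0o36 (octal) → 3×8 + 6 = 30 (decimal)
Compute 930 ÷ 30 = 31
Convert 31 (decimal) → 31 = 1×16 + 15 → 0x1F (hexadecimal)
0x1F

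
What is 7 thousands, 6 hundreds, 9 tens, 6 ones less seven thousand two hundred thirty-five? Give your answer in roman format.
Convert 7 thousands, 6 hundreds, 9 tens, 6 ones (place-value notation) → 7×1000 + 6×100 + 9×10 + 6 = 7696 (decimal)
Convert seven thousand two hundred thirty-five (English words) → 7×1000 + 2×100 + 35 = 7235 (decimal)
Compute 7696 - 7235 = 461
Convert 461 (decimal) → 461 = 400 + 50 + 10 + 1 → CDLXI (Roman numeral)
CDLXI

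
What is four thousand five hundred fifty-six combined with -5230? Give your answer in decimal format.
Convert four thousand five hundred fifty-six (English words) → 4×1000 + 5×100 + 56 = 4556 (decimal)
Compute 4556 + -5230 = -674
-674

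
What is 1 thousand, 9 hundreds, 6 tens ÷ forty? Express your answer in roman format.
Convert 1 thousand, 9 hundreds, 6 tens (place-value notation) → 1×1000 + 9×100 + 6×10 = 1960 (decimal)
Convert forty (English words) → 40 (decimal)
Compute 1960 ÷ 40 = 49
Convert 49 (decimal) → 49 = 40 + 9 → XLIX (Roman numeral)
XLIX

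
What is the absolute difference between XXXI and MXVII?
Convert XXXI (Roman numeral) → 10 + 10 + 10 + 1 = 31 (decimal)
Convert MXVII (Roman numeral) → 1000 + 10 + 5 + 1 + 1 = 1017 (decimal)
Compute |31 - 1017| = 986
986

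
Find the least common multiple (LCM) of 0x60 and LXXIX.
Convert 0x60 (hexadecimal) → 6×16 = 96 (decimal)
Convert LXXIX (Roman numeral) → 50 + 10 + 10 + 9 = 79 (decimal)
Compute lcm(96, 79) = 7584
7584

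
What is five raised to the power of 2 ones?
Convert five (English words) → 5 (decimal)
Convert 2 ones (place-value notation) → 2 (decimal)
Compute 5 ^ 2 = 25
25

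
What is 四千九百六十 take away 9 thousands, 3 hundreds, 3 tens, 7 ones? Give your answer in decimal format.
Convert 四千九百六十 (Chinese numeral) → 4×1000 + 9×100 + 6×10 = 4960 (decimal)
Convert 9 thousands, 3 hundreds, 3 tens, 7 ones (place-value notation) → 9×1000 + 3×100 + 3×10 + 7 = 9337 (decimal)
Compute 4960 - 9337 = -4377
-4377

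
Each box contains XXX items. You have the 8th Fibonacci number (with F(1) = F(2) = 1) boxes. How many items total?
Convert XXX (Roman numeral) → 10 + 10 + 10 = 30 (decimal)
Convert the 8th Fibonacci number (with F(1) = F(2) = 1) (Fibonacci index) → 1, 1, 2, 3, 5, 8, 13, 21 → 21 (decimal)
Compute 30 × 21 = 630
630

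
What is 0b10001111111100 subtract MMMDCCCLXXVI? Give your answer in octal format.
Convert 0b10001111111100 (binary) → 8192 + 512 + 256 + 128 + 64 + 32 + 16 + 8 + 4 = 9212 (decimal)
Convert MMMDCCCLXXVI (Roman numeral) → 1000 + 1000 + 1000 + 500 + 100 + 100 + 100 + 50 + 10 + 10 + 5 + 1 = 3876 (decimal)
Compute 9212 - 3876 = 5336
Convert 5336 (decimal) → 5336 = 1×4096 + 2×512 + 3×64 + 3×8 → 0o12330 (octal)
0o12330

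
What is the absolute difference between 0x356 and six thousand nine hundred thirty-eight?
Convert 0x356 (hexadecimal) → 3×256 + 5×16 + 6 = 854 (decimal)
Convert six thousand nine hundred thirty-eight (English words) → 6×1000 + 9×100 + 38 = 6938 (decimal)
Compute |854 - 6938| = 6084
6084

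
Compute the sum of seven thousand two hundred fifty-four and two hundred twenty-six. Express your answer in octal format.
Convert seven thousand two hundred fifty-four (English words) → 7×1000 + 2×100 + 54 = 7254 (decimal)
Convert two hundred twenty-six (English words) → 2×100 + 26 = 226 (decimal)
Compute 7254 + 226 = 7480
Convert 7480 (decimal) → 7480 = 1×4096 + 6×512 + 4×64 + 7×8 → 0o16470 (octal)
0o16470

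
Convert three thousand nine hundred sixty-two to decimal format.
Convert three thousand nine hundred sixty-two (English words) → 3×1000 + 9×100 + 62 = 3962 (decimal)
3962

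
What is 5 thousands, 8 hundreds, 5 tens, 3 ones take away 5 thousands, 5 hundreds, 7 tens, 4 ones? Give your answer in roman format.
Convert 5 thousands, 8 hundreds, 5 tens, 3 ones (place-value notation) → 5×1000 + 8×100 + 5×10 + 3 = 5853 (decimal)
Convert 5 thousands, 5 hundreds, 7 tens, 4 ones (place-value notation) → 5×1000 + 5×100 + 7×10 + 4 = 5574 (decimal)
Compute 5853 - 5574 = 279
Convert 279 (decimal) → 279 = 100 + 100 + 50 + 10 + 10 + 9 → CCLXXIX (Roman numeral)
CCLXXIX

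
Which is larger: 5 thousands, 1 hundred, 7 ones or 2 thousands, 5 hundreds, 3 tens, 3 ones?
Convert 5 thousands, 1 hundred, 7 ones (place-value notation) → 5×1000 + 1×100 + 7 = 5107 (decimal)
Convert 2 thousands, 5 hundreds, 3 tens, 3 ones (place-value notation) → 2×1000 + 5×100 + 3×10 + 3 = 2533 (decimal)
Compare 5107 vs 2533: larger = 5107
5107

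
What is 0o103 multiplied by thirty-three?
Convert 0o103 (octal) → 1×64 + 3 = 67 (decimal)
Convert thirty-three (English words) → 33 (decimal)
Compute 67 × 33 = 2211
2211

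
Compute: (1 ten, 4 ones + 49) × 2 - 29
Convert 1 ten, 4 ones (place-value notation) → 1×10 + 4 = 14 (decimal)
Expression in decimal: (14 + 49) × 2 - 29
Parentheses first: 14 + 49 = 63
Multiply: 63 × 2 = 126
Subtract: 126 - 29 = 97
97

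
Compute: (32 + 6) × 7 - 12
Parentheses first: 32 + 6 = 38
Multiply: 38 × 7 = 266
Subtract: 266 - 12 = 254
254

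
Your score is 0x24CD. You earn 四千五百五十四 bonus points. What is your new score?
Convert 0x24CD (hexadecimal) → 2×4096 + 4×256 + 12×16 + 13 = 9421 (decimal)
Convert 四千五百五十四 (Chinese numeral) → 4×1000 + 5×100 + 5×10 + 4 = 4554 (decimal)
Compute 9421 + 4554 = 13975
13975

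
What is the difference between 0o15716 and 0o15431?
Convert 0o15716 (octal) → 1×4096 + 5×512 + 7×64 + 1×8 + 6 = 7118 (decimal)
Convert 0o15431 (octal) → 1×4096 + 5×512 + 4×64 + 3×8 + 1 = 6937 (decimal)
Difference: |7118 - 6937| = 181
181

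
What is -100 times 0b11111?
Convert 0b11111 (binary) → 16 + 8 + 4 + 2 + 1 = 31 (decimal)
Compute -100 × 31 = -3100
-3100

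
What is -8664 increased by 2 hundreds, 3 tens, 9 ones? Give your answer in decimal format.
Convert 2 hundreds, 3 tens, 9 ones (place-value notation) → 2×100 + 3×10 + 9 = 239 (decimal)
Compute -8664 + 239 = -8425
-8425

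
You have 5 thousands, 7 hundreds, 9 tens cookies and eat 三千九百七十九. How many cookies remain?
Convert 5 thousands, 7 hundreds, 9 tens (place-value notation) → 5×1000 + 7×100 + 9×10 = 5790 (decimal)
Convert 三千九百七十九 (Chinese numeral) → 3×1000 + 9×100 + 7×10 + 9 = 3979 (decimal)
Compute 5790 - 3979 = 1811
1811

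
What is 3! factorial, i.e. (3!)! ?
Convert 3! (factorial) → 6 (decimal)
Compute 6! = 720
720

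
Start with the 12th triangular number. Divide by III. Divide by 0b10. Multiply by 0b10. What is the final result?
Convert the 12th triangular number (triangular index) → 12×13/2 = 78 (decimal)
Start: 78
Convert III (Roman numeral) → 1 + 1 + 1 = 3 (decimal)
78 ÷ 3 = 26
Convert 0b10 (binary) → 2 (decimal)
26 ÷ 2 = 13
Convert 0b10 (binary) → 2 (decimal)
13 × 2 = 26
26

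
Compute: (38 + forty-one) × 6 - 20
Convert forty-one (English words) → 41 (decimal)
Expression in decimal: (38 + 41) × 6 - 20
Parentheses first: 38 + 41 = 79
Multiply: 79 × 6 = 474
Subtract: 474 - 20 = 454
454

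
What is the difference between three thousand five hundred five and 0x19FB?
Convert three thousand five hundred five (English words) → 3×1000 + 5×100 + 5 = 3505 (decimal)
Convert 0x19FB (hexadecimal) → 1×4096 + 9×256 + 15×16 + 11 = 6651 (decimal)
Difference: |3505 - 6651| = 3146
3146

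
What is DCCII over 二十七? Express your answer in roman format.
Convert DCCII (Roman numeral) → 500 + 100 + 100 + 1 + 1 = 702 (decimal)
Convert 二十七 (Chinese numeral) → 2×10 + 7 = 27 (decimal)
Compute 702 ÷ 27 = 26
Convert 26 (decimal) → 26 = 10 + 10 + 5 + 1 → XXVI (Roman numeral)
XXVI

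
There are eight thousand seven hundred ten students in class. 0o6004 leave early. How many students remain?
Convert eight thousand seven hundred ten (English words) → 8×1000 + 7×100 + 10 = 8710 (decimal)
Convert 0o6004 (octal) → 6×512 + 4 = 3076 (decimal)
Compute 8710 - 3076 = 5634
5634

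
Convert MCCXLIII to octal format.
Convert MCCXLIII (Roman numeral) → 1000 + 100 + 100 + 40 + 1 + 1 + 1 = 1243 (decimal)
Convert 1243 (decimal) → 1243 = 2×512 + 3×64 + 3×8 + 3 → 0o2333 (octal)
0o2333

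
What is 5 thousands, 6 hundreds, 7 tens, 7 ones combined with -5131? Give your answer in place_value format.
Convert 5 thousands, 6 hundreds, 7 tens, 7 ones (place-value notation) → 5×1000 + 6×100 + 7×10 + 7 = 5677 (decimal)
Compute 5677 + -5131 = 546
Convert 546 (decimal) → 546 = 5×100 + 4×10 + 6 → 5 hundreds, 4 tens, 6 ones (place-value notation)
5 hundreds, 4 tens, 6 ones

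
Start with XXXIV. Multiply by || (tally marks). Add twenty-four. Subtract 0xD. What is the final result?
Convert XXXIV (Roman numeral) → 10 + 10 + 10 + 4 = 34 (decimal)
Start: 34
Convert || (tally marks) → 2 (decimal)
34 × 2 = 68
Convert twenty-four (English words) → 24 (decimal)
68 + 24 = 92
Convert 0xD (hexadecimal) → 13 (decimal)
92 - 13 = 79
79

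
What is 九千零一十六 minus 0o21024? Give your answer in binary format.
Convert 九千零一十六 (Chinese numeral) → 9×1000 + 1×10 + 6 = 9016 (decimal)
Convert 0o21024 (octal) → 2×4096 + 1×512 + 2×8 + 4 = 8724 (decimal)
Compute 9016 - 8724 = 292
Convert 292 (decimal) → 292 = 256 + 32 + 4 → 0b100100100 (binary)
0b100100100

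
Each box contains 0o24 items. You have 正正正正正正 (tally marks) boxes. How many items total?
Convert 0o24 (octal) → 2×8 + 4 = 20 (decimal)
Convert 正正正正正正 (tally marks) → 5 + 5 + 5 + 5 + 5 + 5 = 30 (decimal)
Compute 20 × 30 = 600
600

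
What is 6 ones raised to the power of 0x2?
Convert 6 ones (place-value notation) → 6 (decimal)
Convert 0x2 (hexadecimal) → 2 (decimal)
Compute 6 ^ 2 = 36
36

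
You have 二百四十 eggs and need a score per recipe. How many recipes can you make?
Convert 二百四十 (Chinese numeral) → 2×100 + 4×10 = 240 (decimal)
Convert a score (colloquial) → 20 (decimal)
Compute 240 ÷ 20 = 12
12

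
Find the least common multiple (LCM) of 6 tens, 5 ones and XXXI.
Convert 6 tens, 5 ones (place-value notation) → 6×10 + 5 = 65 (decimal)
Convert XXXI (Roman numeral) → 10 + 10 + 10 + 1 = 31 (decimal)
Compute lcm(65, 31) = 2015
2015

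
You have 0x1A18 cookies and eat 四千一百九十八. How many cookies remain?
Convert 0x1A18 (hexadecimal) → 1×4096 + 10×256 + 1×16 + 8 = 6680 (decimal)
Convert 四千一百九十八 (Chinese numeral) → 4×1000 + 1×100 + 9×10 + 8 = 4198 (decimal)
Compute 6680 - 4198 = 2482
2482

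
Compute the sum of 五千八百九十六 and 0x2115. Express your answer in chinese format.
Convert 五千八百九十六 (Chinese numeral) → 5×1000 + 8×100 + 9×10 + 6 = 5896 (decimal)
Convert 0x2115 (hexadecimal) → 2×4096 + 1×256 + 1×16 + 5 = 8469 (decimal)
Compute 5896 + 8469 = 14365
Convert 14365 (decimal) → 14365 = 1×10000 + 4×1000 + 3×100 + 6×10 + 5 → 一万四千三百六十五 (Chinese numeral)
一万四千三百六十五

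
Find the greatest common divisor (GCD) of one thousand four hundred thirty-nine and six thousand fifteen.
Convert one thousand four hundred thirty-nine (English words) → 1×1000 + 4×100 + 39 = 1439 (decimal)
Convert six thousand fifteen (English words) → 6×1000 + 15 = 6015 (decimal)
Compute gcd(1439, 6015) = 1
1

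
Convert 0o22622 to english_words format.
Convert 0o22622 (octal) → 2×4096 + 2×512 + 6×64 + 2×8 + 2 = 9618 (decimal)
Convert 9618 (decimal) → 9618 = 9×1000 + 6×100 + 18 → nine thousand six hundred eighteen (English words)
nine thousand six hundred eighteen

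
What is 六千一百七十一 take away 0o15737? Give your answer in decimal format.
Convert 六千一百七十一 (Chinese numeral) → 6×1000 + 1×100 + 7×10 + 1 = 6171 (decimal)
Convert 0o15737 (octal) → 1×4096 + 5×512 + 7×64 + 3×8 + 7 = 7135 (decimal)
Compute 6171 - 7135 = -964
-964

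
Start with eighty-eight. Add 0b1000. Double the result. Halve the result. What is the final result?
Convert eighty-eight (English words) → 88 (decimal)
Start: 88
Convert 0b1000 (binary) → 8 (decimal)
88 + 8 = 96
96 × 2 = 192
192 ÷ 2 = 96
96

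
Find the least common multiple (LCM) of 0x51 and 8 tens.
Convert 0x51 (hexadecimal) → 5×16 + 1 = 81 (decimal)
Convert 8 tens (place-value notation) → 8×10 = 80 (decimal)
Compute lcm(81, 80) = 6480
6480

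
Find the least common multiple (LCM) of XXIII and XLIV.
Convert XXIII (Roman numeral) → 10 + 10 + 1 + 1 + 1 = 23 (decimal)
Convert XLIV (Roman numeral) → 40 + 4 = 44 (decimal)
Compute lcm(23, 44) = 1012
1012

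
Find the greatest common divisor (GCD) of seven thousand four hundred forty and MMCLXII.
Convert seven thousand four hundred forty (English words) → 7×1000 + 4×100 + 40 = 7440 (decimal)
Convert MMCLXII (Roman numeral) → 1000 + 1000 + 100 + 50 + 10 + 1 + 1 = 2162 (decimal)
Compute gcd(7440, 2162) = 2
2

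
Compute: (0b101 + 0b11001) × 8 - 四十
Convert 0b101 (binary) → 4 + 1 = 5 (decimal)
Convert 0b11001 (binary) → 16 + 8 + 1 = 25 (decimal)
Convert 四十 (Chinese numeral) → 4×10 = 40 (decimal)
Expression in decimal: (5 + 25) × 8 - 40
Parentheses first: 5 + 25 = 30
Multiply: 30 × 8 = 240
Subtract: 240 - 40 = 200
200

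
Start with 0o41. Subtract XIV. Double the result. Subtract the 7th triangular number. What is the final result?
Convert 0o41 (octal) → 4×8 + 1 = 33 (decimal)
Start: 33
Convert XIV (Roman numeral) → 10 + 4 = 14 (decimal)
33 - 14 = 19
19 × 2 = 38
Convert the 7th triangular number (triangular index) → 7×8/2 = 28 (decimal)
38 - 28 = 10
10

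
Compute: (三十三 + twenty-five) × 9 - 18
Convert 三十三 (Chinese numeral) → 3×10 + 3 = 33 (decimal)
Convert twenty-five (English words) → 25 (decimal)
Expression in decimal: (33 + 25) × 9 - 18
Parentheses first: 33 + 25 = 58
Multiply: 58 × 9 = 522
Subtract: 522 - 18 = 504
504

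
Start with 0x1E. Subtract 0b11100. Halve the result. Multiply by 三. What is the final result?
Convert 0x1E (hexadecimal) → 1×16 + 14 = 30 (decimal)
Start: 30
Convert 0b11100 (binary) → 16 + 8 + 4 = 28 (decimal)
30 - 28 = 2
2 ÷ 2 = 1
Convert 三 (Chinese numeral) → 3 (decimal)
1 × 3 = 3
3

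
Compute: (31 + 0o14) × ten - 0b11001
Convert 0o14 (octal) → 1×8 + 4 = 12 (decimal)
Convert ten (English words) → 10 (decimal)
Convert 0b11001 (binary) → 16 + 8 + 1 = 25 (decimal)
Expression in decimal: (31 + 12) × 10 - 25
Parentheses first: 31 + 12 = 43
Multiply: 43 × 10 = 430
Subtract: 430 - 25 = 405
405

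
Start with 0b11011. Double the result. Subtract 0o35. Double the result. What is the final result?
Convert 0b11011 (binary) → 16 + 8 + 2 + 1 = 27 (decimal)
Start: 27
27 × 2 = 54
Convert 0o35 (octal) → 3×8 + 5 = 29 (decimal)
54 - 29 = 25
25 × 2 = 50
50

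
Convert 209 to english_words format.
Convert 209 (decimal) → 209 = 2×100 + 9 → two hundred nine (English words)
two hundred nine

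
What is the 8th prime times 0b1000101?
Convert the 8th prime (prime index) → 19 (decimal)
Convert 0b1000101 (binary) → 64 + 4 + 1 = 69 (decimal)
Compute 19 × 69 = 1311
1311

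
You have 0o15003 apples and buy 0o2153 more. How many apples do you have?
Convert 0o15003 (octal) → 1×4096 + 5×512 + 3 = 6659 (decimal)
Convert 0o2153 (octal) → 2×512 + 1×64 + 5×8 + 3 = 1131 (decimal)
Compute 6659 + 1131 = 7790
7790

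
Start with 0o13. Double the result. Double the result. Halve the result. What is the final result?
Convert 0o13 (octal) → 1×8 + 3 = 11 (decimal)
Start: 11
11 × 2 = 22
22 × 2 = 44
44 ÷ 2 = 22
22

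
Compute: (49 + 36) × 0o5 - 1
Convert 0o5 (octal) → 5 (decimal)
Expression in decimal: (49 + 36) × 5 - 1
Parentheses first: 49 + 36 = 85
Multiply: 85 × 5 = 425
Subtract: 425 - 1 = 424
424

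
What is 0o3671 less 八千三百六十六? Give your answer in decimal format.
Convert 0o3671 (octal) → 3×512 + 6×64 + 7×8 + 1 = 1977 (decimal)
Convert 八千三百六十六 (Chinese numeral) → 8×1000 + 3×100 + 6×10 + 6 = 8366 (decimal)
Compute 1977 - 8366 = -6389
-6389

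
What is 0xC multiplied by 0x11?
Convert 0xC (hexadecimal) → 12 (decimal)
Convert 0x11 (hexadecimal) → 1×16 + 1 = 17 (decimal)
Compute 12 × 17 = 204
204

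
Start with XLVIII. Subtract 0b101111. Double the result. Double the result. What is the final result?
Convert XLVIII (Roman numeral) → 40 + 5 + 1 + 1 + 1 = 48 (decimal)
Start: 48
Convert 0b101111 (binary) → 32 + 8 + 4 + 2 + 1 = 47 (decimal)
48 - 47 = 1
1 × 2 = 2
2 × 2 = 4
4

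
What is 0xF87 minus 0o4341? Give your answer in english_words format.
Convert 0xF87 (hexadecimal) → 15×256 + 8×16 + 7 = 3975 (decimal)
Convert 0o4341 (octal) → 4×512 + 3×64 + 4×8 + 1 = 2273 (decimal)
Compute 3975 - 2273 = 1702
Convert 1702 (decimal) → 1702 = 1×1000 + 7×100 + 2 → one thousand seven hundred two (English words)
one thousand seven hundred two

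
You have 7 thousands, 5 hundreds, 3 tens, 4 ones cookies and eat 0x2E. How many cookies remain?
Convert 7 thousands, 5 hundreds, 3 tens, 4 ones (place-value notation) → 7×1000 + 5×100 + 3×10 + 4 = 7534 (decimal)
Convert 0x2E (hexadecimal) → 2×16 + 14 = 46 (decimal)
Compute 7534 - 46 = 7488
7488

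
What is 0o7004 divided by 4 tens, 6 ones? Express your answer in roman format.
Convert 0o7004 (octal) → 7×512 + 4 = 3588 (decimal)
Convert 4 tens, 6 ones (place-value notation) → 4×10 + 6 = 46 (decimal)
Compute 3588 ÷ 46 = 78
Convert 78 (decimal) → 78 = 50 + 10 + 10 + 5 + 1 + 1 + 1 → LXXVIII (Roman numeral)
LXXVIII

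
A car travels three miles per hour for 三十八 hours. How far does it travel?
Convert three (English words) → 3 (decimal)
Convert 三十八 (Chinese numeral) → 3×10 + 8 = 38 (decimal)
Compute 3 × 38 = 114
114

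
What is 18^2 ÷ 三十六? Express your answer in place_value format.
Convert 18^2 (power) → 324 (decimal)
Convert 三十六 (Chinese numeral) → 3×10 + 6 = 36 (decimal)
Compute 324 ÷ 36 = 9
Convert 9 (decimal) → 9 ones (place-value notation)
9 ones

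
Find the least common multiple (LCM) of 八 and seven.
Convert 八 (Chinese numeral) → 8 (decimal)
Convert seven (English words) → 7 (decimal)
Compute lcm(8, 7) = 56
56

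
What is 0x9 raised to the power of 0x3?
Convert 0x9 (hexadecimal) → 9 (decimal)
Convert 0x3 (hexadecimal) → 3 (decimal)
Compute 9 ^ 3 = 729
729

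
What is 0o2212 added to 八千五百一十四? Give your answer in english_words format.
Convert 0o2212 (octal) → 2×512 + 2×64 + 1×8 + 2 = 1162 (decimal)
Convert 八千五百一十四 (Chinese numeral) → 8×1000 + 5×100 + 1×10 + 4 = 8514 (decimal)
Compute 1162 + 8514 = 9676
Convert 9676 (decimal) → 9676 = 9×1000 + 6×100 + 76 → nine thousand six hundred seventy-six (English words)
nine thousand six hundred seventy-six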